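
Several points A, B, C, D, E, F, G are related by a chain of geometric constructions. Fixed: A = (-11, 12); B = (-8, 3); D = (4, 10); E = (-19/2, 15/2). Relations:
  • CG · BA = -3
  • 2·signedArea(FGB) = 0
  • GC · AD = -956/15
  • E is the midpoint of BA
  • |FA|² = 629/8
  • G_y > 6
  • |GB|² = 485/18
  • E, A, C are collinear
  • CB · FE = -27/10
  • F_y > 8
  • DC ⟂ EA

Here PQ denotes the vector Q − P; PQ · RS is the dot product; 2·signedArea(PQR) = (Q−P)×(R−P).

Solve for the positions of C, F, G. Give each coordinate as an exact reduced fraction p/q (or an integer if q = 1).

C = (-89/10, 57/10)
F = (-11/4, 35/4)
G = (-9/2, 41/6)

1. C_x = -89/10  [E, A, C are collinear ∩ DC ⟂ EA]
2. C_y = 57/10  [E, A, C are collinear ∩ DC ⟂ EA]
   → C = (-89/10, 57/10)
3. F_x = -11/4  [line -9/10·x + 27/10·y + -261/10 = 0 ∩ |FA|² = 629/8]
4. F_y = 35/4  [line -9/10·x + 27/10·y + -261/10 = 0 ∩ |FA|² = 629/8]
   → F = (-11/4, 35/4)
5. G_x = -9/2  [2·signedArea(FGB) = 0 ∩ GC · AD = -956/15]
6. G_y = 41/6  [2·signedArea(FGB) = 0 ∩ GC · AD = -956/15]
   → G = (-9/2, 41/6)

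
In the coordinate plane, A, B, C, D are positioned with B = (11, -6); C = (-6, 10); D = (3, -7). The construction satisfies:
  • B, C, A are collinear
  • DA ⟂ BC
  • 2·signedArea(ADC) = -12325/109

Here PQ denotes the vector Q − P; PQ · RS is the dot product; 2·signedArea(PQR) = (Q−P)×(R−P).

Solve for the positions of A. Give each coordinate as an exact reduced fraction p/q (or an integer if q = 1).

A = (791/109, -270/109)

1. A_x = 791/109  [B, C, A are collinear ∩ DA ⟂ BC]
2. A_y = -270/109  [B, C, A are collinear ∩ DA ⟂ BC]
   → A = (791/109, -270/109)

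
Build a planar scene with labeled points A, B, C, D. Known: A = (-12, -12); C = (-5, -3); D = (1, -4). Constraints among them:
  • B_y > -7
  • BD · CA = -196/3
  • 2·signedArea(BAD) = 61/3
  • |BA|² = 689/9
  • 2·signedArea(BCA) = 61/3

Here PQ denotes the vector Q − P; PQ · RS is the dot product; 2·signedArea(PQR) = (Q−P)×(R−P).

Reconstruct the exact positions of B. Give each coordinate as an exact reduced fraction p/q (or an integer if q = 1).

B = (-16/3, -19/3)

1. B_x = -16/3  [2·signedArea(BCA) = 61/3 ∩ BD · CA = -196/3]
2. B_y = -19/3  [2·signedArea(BCA) = 61/3 ∩ BD · CA = -196/3]
   → B = (-16/3, -19/3)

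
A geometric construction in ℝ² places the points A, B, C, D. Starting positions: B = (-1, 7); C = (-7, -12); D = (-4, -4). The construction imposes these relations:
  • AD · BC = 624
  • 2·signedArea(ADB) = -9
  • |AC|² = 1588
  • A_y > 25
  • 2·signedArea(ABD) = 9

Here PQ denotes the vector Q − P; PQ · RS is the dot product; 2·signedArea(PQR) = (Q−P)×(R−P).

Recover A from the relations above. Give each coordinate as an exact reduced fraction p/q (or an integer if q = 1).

A = (5, 26)

1. A_x = 5  [2·signedArea(ADB) = -9 ∩ AD · BC = 624]
2. A_y = 26  [2·signedArea(ADB) = -9 ∩ AD · BC = 624]
   → A = (5, 26)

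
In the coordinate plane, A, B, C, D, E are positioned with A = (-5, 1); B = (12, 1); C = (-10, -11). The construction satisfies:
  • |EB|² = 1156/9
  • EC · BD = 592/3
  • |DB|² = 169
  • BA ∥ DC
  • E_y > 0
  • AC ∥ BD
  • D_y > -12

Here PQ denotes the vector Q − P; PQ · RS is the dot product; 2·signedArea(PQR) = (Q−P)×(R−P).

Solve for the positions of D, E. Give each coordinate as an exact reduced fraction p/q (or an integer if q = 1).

D = (7, -11)
E = (2/3, 1)

1. D_x = 7  [BA ∥ DC ∩ AC ∥ BD]
2. D_y = -11  [BA ∥ DC ∩ AC ∥ BD]
   → D = (7, -11)
3. E_x = 2/3  [line 5·x + 12·y + -46/3 = 0 ∩ |EB|² = 1156/9]
4. E_y = 1  [line 5·x + 12·y + -46/3 = 0 ∩ |EB|² = 1156/9]
   → E = (2/3, 1)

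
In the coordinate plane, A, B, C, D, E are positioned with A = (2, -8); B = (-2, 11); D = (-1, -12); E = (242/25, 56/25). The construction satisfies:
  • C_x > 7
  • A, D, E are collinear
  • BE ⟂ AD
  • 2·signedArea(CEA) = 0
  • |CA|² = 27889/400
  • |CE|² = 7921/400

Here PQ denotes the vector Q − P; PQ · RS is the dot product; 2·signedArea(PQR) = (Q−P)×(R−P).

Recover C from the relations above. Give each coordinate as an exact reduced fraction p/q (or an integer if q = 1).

1. C_x = 701/100  [line 256/25·x + -192/25·y + -2048/25 = 0 ∩ |CA|² = 27889/400]
2. C_y = -33/25  [line 256/25·x + -192/25·y + -2048/25 = 0 ∩ |CA|² = 27889/400]
   → C = (701/100, -33/25)

C = (701/100, -33/25)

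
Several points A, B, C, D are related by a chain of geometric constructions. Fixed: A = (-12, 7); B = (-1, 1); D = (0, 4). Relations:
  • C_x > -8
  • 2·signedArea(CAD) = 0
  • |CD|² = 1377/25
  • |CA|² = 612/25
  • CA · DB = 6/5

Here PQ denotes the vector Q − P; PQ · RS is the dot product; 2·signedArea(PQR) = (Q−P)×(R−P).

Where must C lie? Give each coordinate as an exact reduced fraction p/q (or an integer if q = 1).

1. C_x = -36/5  [2·signedArea(CAD) = 0 ∩ CA · DB = 6/5]
2. C_y = 29/5  [2·signedArea(CAD) = 0 ∩ CA · DB = 6/5]
   → C = (-36/5, 29/5)

C = (-36/5, 29/5)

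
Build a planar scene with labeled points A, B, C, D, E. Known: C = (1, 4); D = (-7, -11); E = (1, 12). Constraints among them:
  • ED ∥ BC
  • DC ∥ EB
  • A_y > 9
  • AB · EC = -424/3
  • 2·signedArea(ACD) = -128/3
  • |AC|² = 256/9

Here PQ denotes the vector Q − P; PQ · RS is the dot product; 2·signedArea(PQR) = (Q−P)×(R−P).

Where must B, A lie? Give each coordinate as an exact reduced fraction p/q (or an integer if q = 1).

A = (1, 28/3)
B = (9, 27)

1. B_x = 9  [ED ∥ BC ∩ DC ∥ EB]
2. B_y = 27  [ED ∥ BC ∩ DC ∥ EB]
   → B = (9, 27)
3. A_x = 1  [AB · EC = -424/3 ∩ 2·signedArea(ACD) = -128/3]
4. A_y = 28/3  [AB · EC = -424/3 ∩ 2·signedArea(ACD) = -128/3]
   → A = (1, 28/3)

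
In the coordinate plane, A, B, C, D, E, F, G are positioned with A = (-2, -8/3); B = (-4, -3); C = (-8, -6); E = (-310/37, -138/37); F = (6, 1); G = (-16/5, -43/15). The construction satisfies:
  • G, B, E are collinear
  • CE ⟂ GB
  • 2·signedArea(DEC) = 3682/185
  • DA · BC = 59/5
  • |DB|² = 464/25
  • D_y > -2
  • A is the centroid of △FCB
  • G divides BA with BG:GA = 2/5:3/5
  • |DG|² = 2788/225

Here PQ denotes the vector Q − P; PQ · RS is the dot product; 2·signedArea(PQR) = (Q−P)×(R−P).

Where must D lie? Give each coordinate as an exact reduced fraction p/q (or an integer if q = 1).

D = (0, -7/5)

1. D_x = 0  [2·signedArea(DEC) = 3682/185 ∩ DA · BC = 59/5]
2. D_y = -7/5  [2·signedArea(DEC) = 3682/185 ∩ DA · BC = 59/5]
   → D = (0, -7/5)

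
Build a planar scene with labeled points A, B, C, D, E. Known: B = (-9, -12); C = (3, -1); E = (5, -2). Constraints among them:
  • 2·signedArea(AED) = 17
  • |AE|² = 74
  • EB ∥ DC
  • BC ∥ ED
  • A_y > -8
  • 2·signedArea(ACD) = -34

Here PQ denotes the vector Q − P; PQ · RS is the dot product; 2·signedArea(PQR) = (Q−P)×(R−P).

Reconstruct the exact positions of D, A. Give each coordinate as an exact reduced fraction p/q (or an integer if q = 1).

1. D_x = 17  [EB ∥ DC ∩ BC ∥ ED]
2. D_y = 9  [EB ∥ DC ∩ BC ∥ ED]
   → D = (17, 9)
3. A_x = -2  [2·signedArea(AED) = 17 ∩ 2·signedArea(ACD) = -34]
4. A_y = -7  [2·signedArea(AED) = 17 ∩ 2·signedArea(ACD) = -34]
   → A = (-2, -7)

A = (-2, -7)
D = (17, 9)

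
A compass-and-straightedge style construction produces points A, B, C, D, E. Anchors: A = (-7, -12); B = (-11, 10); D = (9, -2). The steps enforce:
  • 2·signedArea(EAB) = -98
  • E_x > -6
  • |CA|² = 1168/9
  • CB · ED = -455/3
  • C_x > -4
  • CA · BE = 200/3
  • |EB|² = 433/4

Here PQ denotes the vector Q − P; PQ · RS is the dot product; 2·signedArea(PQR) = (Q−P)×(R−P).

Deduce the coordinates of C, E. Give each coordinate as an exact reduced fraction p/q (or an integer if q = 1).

C = (-3, -4/3)
E = (-5, 3/2)

1. E_x = -5  [line -22·x + -4·y + -104 = 0 ∩ |EB|² = 433/4]
2. E_y = 3/2  [line -22·x + -4·y + -104 = 0 ∩ |EB|² = 433/4]
   → E = (-5, 3/2)
3. C_x = -3  [CB · ED = -455/3 ∩ CA · BE = 200/3]
4. C_y = -4/3  [CB · ED = -455/3 ∩ CA · BE = 200/3]
   → C = (-3, -4/3)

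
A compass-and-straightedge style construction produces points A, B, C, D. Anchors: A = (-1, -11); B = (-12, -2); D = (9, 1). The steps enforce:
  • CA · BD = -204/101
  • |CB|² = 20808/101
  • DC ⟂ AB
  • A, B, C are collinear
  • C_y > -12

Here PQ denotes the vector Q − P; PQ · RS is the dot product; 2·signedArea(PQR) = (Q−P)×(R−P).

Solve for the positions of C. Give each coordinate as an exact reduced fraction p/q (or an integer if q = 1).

1. C_x = -90/101  [A, B, C are collinear ∩ DC ⟂ AB]
2. C_y = -1120/101  [A, B, C are collinear ∩ DC ⟂ AB]
   → C = (-90/101, -1120/101)

C = (-90/101, -1120/101)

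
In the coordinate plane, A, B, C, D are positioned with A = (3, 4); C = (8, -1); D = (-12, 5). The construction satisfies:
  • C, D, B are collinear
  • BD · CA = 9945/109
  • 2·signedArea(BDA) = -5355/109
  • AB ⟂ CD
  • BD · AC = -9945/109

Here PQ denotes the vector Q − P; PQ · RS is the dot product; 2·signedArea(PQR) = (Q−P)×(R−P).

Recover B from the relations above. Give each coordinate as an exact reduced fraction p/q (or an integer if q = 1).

1. B_x = 222/109  [C, D, B are collinear ∩ AB ⟂ CD]
2. B_y = 86/109  [C, D, B are collinear ∩ AB ⟂ CD]
   → B = (222/109, 86/109)

B = (222/109, 86/109)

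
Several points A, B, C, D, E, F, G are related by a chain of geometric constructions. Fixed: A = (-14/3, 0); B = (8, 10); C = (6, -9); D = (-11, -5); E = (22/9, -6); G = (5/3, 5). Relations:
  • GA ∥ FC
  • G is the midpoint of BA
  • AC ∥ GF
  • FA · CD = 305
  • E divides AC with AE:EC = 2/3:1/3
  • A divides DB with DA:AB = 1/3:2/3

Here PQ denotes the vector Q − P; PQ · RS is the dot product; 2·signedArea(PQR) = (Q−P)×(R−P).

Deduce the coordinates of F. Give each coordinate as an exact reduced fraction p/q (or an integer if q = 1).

1. F_x = 37/3  [GA ∥ FC ∩ AC ∥ GF]
2. F_y = -4  [GA ∥ FC ∩ AC ∥ GF]
   → F = (37/3, -4)

F = (37/3, -4)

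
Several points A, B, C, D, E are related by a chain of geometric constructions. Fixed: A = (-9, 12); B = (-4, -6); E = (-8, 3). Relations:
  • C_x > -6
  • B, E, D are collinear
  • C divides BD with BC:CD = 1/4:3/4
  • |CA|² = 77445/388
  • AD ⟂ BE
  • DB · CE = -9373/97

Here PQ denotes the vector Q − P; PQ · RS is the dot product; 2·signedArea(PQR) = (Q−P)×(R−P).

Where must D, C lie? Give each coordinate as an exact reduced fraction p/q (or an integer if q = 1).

1. D_x = -1116/97  [B, E, D are collinear ∩ AD ⟂ BE]
2. D_y = 1056/97  [B, E, D are collinear ∩ AD ⟂ BE]
   → D = (-1116/97, 1056/97)
3. C_x = -570/97  [C divides BD with BC:CD = 1/4:3/4]
4. C_y = -345/194  [C divides BD with BC:CD = 1/4:3/4]
   → C = (-570/97, -345/194)

C = (-570/97, -345/194)
D = (-1116/97, 1056/97)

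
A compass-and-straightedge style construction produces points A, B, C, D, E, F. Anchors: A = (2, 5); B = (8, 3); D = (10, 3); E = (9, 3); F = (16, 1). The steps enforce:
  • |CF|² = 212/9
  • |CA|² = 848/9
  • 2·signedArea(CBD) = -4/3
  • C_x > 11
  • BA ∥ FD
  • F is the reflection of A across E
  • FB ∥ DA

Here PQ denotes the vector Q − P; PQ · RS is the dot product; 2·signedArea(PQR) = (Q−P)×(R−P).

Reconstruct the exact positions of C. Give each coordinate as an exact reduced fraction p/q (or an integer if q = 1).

1. C_y = 7/3  [2·signedArea(CBD) = -4/3]
2. C_x = 34/3  [|CA|² = 848/9]
   → C = (34/3, 7/3)

C = (34/3, 7/3)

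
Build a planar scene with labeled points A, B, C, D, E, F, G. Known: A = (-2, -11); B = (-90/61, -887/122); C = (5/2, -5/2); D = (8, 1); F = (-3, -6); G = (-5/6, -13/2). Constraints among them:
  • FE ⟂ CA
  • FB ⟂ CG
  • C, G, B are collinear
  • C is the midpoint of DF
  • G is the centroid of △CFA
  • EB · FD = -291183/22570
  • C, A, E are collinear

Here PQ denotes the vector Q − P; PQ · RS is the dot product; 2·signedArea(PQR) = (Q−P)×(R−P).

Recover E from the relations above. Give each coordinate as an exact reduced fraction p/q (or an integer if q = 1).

E = (-28/185, -1389/185)

1. E_x = -28/185  [C, A, E are collinear ∩ FE ⟂ CA]
2. E_y = -1389/185  [C, A, E are collinear ∩ FE ⟂ CA]
   → E = (-28/185, -1389/185)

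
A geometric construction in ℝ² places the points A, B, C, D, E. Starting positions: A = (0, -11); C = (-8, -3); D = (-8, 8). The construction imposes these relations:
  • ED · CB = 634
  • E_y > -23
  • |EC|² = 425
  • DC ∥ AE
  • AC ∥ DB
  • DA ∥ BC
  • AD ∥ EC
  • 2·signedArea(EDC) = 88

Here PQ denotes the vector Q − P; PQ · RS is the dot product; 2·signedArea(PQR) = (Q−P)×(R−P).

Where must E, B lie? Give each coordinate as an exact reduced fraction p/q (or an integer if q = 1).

B = (-16, 16)
E = (0, -22)

1. E_x = 0  [AD ∥ EC ∩ DC ∥ AE]
2. E_y = -22  [AD ∥ EC ∩ DC ∥ AE]
   → E = (0, -22)
3. B_x = -16  [DA ∥ BC ∩ AC ∥ DB]
4. B_y = 16  [DA ∥ BC ∩ AC ∥ DB]
   → B = (-16, 16)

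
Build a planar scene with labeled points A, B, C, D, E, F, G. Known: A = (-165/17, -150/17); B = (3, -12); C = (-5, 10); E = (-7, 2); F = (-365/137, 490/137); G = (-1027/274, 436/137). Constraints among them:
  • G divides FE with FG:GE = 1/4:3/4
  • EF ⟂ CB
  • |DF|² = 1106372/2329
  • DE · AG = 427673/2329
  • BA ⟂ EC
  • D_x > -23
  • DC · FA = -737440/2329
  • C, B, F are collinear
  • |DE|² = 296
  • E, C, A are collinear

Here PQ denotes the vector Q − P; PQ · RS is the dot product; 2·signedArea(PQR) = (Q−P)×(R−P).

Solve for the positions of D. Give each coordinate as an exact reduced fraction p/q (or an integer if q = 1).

D = (-381/17, -96/17)

1. D_x = -381/17  [DE · AG = 427673/2329 ∩ DC · FA = -737440/2329]
2. D_y = -96/17  [DE · AG = 427673/2329 ∩ DC · FA = -737440/2329]
   → D = (-381/17, -96/17)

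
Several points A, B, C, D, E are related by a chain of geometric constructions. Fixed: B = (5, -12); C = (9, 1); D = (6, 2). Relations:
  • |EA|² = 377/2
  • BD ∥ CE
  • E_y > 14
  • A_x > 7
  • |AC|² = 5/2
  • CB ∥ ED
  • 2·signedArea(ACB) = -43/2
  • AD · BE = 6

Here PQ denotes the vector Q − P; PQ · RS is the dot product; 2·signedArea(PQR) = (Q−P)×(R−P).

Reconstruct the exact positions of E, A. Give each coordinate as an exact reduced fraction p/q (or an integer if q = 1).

A = (15/2, 3/2)
E = (10, 15)

1. E_x = 10  [CB ∥ ED ∩ BD ∥ CE]
2. E_y = 15  [CB ∥ ED ∩ BD ∥ CE]
   → E = (10, 15)
3. A_x = 15/2  [2·signedArea(ACB) = -43/2 ∩ AD · BE = 6]
4. A_y = 3/2  [2·signedArea(ACB) = -43/2 ∩ AD · BE = 6]
   → A = (15/2, 3/2)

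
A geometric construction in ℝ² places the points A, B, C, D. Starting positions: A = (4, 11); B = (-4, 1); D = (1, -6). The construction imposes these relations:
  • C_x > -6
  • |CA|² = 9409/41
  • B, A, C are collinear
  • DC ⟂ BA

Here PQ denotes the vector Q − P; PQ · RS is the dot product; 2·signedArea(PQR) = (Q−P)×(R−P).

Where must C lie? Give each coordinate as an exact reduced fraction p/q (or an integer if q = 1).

C = (-224/41, -34/41)

1. C_x = -224/41  [B, A, C are collinear ∩ DC ⟂ BA]
2. C_y = -34/41  [B, A, C are collinear ∩ DC ⟂ BA]
   → C = (-224/41, -34/41)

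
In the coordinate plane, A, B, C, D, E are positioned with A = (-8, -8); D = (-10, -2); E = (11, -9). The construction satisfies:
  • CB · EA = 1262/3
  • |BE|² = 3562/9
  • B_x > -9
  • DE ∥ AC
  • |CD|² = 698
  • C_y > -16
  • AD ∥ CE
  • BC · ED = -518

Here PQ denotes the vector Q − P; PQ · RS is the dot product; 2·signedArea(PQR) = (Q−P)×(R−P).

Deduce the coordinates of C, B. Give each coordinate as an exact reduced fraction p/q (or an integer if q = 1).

B = (-26/3, -6)
C = (13, -15)

1. C_x = 13  [AD ∥ CE ∩ DE ∥ AC]
2. C_y = -15  [AD ∥ CE ∩ DE ∥ AC]
   → C = (13, -15)
3. B_x = -26/3  [BC · ED = -518 ∩ CB · EA = 1262/3]
4. B_y = -6  [BC · ED = -518 ∩ CB · EA = 1262/3]
   → B = (-26/3, -6)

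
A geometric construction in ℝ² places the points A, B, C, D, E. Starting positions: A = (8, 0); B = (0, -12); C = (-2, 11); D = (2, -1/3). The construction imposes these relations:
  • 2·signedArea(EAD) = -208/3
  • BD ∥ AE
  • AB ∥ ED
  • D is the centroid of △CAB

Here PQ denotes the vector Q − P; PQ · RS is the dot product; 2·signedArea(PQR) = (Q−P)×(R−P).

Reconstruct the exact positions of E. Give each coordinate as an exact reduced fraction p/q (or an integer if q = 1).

E = (10, 35/3)

1. E_x = 10  [AB ∥ ED ∩ BD ∥ AE]
2. E_y = 35/3  [AB ∥ ED ∩ BD ∥ AE]
   → E = (10, 35/3)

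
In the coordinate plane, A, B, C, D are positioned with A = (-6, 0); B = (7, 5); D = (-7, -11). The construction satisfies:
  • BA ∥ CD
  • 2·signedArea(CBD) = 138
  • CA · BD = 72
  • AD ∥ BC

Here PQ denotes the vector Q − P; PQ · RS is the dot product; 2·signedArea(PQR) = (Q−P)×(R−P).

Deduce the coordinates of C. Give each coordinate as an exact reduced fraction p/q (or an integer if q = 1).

1. C_x = 6  [BA ∥ CD ∩ AD ∥ BC]
2. C_y = -6  [BA ∥ CD ∩ AD ∥ BC]
   → C = (6, -6)

C = (6, -6)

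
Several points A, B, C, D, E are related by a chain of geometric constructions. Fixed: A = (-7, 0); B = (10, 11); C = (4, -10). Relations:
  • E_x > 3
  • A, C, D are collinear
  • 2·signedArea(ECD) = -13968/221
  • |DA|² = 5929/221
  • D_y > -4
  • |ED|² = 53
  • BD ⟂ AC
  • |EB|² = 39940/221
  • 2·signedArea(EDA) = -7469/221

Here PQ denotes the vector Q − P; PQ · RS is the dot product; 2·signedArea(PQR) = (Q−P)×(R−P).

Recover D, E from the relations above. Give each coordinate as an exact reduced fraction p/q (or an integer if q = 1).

D = (-700/221, -770/221)
E = (798/221, -183/221)

1. D_x = -700/221  [A, C, D are collinear ∩ BD ⟂ AC]
2. D_y = -770/221  [A, C, D are collinear ∩ BD ⟂ AC]
   → D = (-700/221, -770/221)
3. E_x = 798/221  [line -770/221·x + -847/221·y + 2079/221 = 0 ∩ |EB|² = 39940/221]
4. E_y = -183/221  [line -770/221·x + -847/221·y + 2079/221 = 0 ∩ |EB|² = 39940/221]
   → E = (798/221, -183/221)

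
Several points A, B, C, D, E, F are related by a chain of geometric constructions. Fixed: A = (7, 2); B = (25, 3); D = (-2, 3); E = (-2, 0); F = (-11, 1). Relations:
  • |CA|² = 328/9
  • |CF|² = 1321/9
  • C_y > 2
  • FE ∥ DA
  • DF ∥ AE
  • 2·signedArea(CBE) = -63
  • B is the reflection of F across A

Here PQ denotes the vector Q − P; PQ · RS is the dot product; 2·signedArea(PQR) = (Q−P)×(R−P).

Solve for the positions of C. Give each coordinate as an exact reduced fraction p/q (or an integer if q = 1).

C = (1, 8/3)

1. C_x = 1  [line 3·x + -27·y + 69 = 0 ∩ |CF|² = 1321/9]
2. C_y = 8/3  [line 3·x + -27·y + 69 = 0 ∩ |CF|² = 1321/9]
   → C = (1, 8/3)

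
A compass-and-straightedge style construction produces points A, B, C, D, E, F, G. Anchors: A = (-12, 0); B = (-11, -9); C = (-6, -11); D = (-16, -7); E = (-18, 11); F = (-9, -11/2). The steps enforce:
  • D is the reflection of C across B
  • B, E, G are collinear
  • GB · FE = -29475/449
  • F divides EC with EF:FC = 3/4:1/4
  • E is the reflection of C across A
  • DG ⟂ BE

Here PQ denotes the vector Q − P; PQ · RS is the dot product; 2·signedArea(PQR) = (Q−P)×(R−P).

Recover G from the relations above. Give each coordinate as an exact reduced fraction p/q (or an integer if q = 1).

G = (-5464/449, -2541/449)

1. G_x = -5464/449  [B, E, G are collinear ∩ DG ⟂ BE]
2. G_y = -2541/449  [B, E, G are collinear ∩ DG ⟂ BE]
   → G = (-5464/449, -2541/449)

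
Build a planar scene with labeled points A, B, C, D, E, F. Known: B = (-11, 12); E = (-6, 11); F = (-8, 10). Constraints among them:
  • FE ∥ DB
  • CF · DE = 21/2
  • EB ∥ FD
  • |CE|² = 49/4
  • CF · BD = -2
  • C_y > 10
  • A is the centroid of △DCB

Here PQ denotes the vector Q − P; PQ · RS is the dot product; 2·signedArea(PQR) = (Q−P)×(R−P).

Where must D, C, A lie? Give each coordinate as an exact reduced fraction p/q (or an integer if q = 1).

A = (-67/6, 34/3)
C = (-19/2, 11)
D = (-13, 11)

1. D_x = -13  [FE ∥ DB ∩ EB ∥ FD]
2. D_y = 11  [FE ∥ DB ∩ EB ∥ FD]
   → D = (-13, 11)
3. C_x = -19/2  [CF · DE = 21/2 ∩ CF · BD = -2]
4. C_y = 11  [CF · DE = 21/2 ∩ CF · BD = -2]
   → C = (-19/2, 11)
5. A_x = -67/6  [A is the centroid of △DCB]
6. A_y = 34/3  [A is the centroid of △DCB]
   → A = (-67/6, 34/3)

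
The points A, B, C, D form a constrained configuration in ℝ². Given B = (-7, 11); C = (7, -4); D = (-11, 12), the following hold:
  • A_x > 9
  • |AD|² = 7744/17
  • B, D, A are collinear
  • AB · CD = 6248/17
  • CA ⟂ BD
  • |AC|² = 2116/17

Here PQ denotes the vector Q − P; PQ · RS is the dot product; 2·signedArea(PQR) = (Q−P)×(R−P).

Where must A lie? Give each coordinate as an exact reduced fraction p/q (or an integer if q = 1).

1. A_x = 165/17  [B, D, A are collinear ∩ CA ⟂ BD]
2. A_y = 116/17  [B, D, A are collinear ∩ CA ⟂ BD]
   → A = (165/17, 116/17)

A = (165/17, 116/17)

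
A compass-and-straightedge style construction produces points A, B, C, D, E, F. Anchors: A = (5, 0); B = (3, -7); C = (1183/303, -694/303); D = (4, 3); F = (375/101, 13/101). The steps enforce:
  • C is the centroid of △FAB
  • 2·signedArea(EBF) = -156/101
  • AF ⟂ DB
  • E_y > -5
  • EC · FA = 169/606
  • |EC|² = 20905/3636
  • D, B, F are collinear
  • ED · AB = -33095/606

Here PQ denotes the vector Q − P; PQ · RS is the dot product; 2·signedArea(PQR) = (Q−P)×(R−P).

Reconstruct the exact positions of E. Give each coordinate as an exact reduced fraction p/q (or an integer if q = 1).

E = (1046/303, -2815/606)

1. E_x = 1046/303  [2·signedArea(EBF) = -156/101 ∩ ED · AB = -33095/606]
2. E_y = -2815/606  [2·signedArea(EBF) = -156/101 ∩ ED · AB = -33095/606]
   → E = (1046/303, -2815/606)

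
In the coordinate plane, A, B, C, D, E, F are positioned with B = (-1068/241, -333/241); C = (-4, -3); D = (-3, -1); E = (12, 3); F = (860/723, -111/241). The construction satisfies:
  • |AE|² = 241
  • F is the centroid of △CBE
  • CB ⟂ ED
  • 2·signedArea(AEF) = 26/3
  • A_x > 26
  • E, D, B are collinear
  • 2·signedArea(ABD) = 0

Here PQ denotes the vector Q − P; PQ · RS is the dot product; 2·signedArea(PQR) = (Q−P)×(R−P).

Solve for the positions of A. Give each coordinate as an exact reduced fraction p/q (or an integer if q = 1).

1. A_x = 27  [2·signedArea(ABD) = 0 ∩ 2·signedArea(AEF) = 26/3]
2. A_y = 7  [2·signedArea(ABD) = 0 ∩ 2·signedArea(AEF) = 26/3]
   → A = (27, 7)

A = (27, 7)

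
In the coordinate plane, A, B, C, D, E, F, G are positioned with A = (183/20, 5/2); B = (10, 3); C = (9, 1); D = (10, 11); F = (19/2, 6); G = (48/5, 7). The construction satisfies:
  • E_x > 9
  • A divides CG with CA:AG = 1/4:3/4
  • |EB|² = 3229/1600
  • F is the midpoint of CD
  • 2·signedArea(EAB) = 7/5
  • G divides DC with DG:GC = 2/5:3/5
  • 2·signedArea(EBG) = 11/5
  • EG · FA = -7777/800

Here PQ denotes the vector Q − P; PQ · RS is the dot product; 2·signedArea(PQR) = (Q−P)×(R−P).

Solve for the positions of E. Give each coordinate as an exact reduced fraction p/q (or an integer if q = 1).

1. E_x = 373/40  [2·signedArea(EBG) = 11/5 ∩ 2·signedArea(EAB) = 7/5]
2. E_y = 17/4  [2·signedArea(EBG) = 11/5 ∩ 2·signedArea(EAB) = 7/5]
   → E = (373/40, 17/4)

E = (373/40, 17/4)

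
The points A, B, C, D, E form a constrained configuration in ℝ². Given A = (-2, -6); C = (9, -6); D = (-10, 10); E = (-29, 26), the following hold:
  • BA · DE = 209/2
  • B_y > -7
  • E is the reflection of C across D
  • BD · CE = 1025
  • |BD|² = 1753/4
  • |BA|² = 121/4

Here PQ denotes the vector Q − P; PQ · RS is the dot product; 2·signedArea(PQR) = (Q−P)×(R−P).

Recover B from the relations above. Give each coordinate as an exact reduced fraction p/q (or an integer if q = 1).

1. B_x = 7/2  [line 19·x + -16·y + -325/2 = 0 ∩ |BA|² = 121/4]
2. B_y = -6  [line 19·x + -16·y + -325/2 = 0 ∩ |BA|² = 121/4]
   → B = (7/2, -6)

B = (7/2, -6)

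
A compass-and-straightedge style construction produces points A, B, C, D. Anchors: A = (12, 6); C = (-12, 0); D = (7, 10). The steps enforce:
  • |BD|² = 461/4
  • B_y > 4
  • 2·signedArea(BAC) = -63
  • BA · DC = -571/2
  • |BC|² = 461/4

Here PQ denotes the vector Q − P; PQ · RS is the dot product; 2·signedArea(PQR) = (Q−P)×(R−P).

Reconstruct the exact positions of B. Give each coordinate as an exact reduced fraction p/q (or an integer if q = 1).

1. B_x = -5/2  [2·signedArea(BAC) = -63 ∩ BA · DC = -571/2]
2. B_y = 5  [2·signedArea(BAC) = -63 ∩ BA · DC = -571/2]
   → B = (-5/2, 5)

B = (-5/2, 5)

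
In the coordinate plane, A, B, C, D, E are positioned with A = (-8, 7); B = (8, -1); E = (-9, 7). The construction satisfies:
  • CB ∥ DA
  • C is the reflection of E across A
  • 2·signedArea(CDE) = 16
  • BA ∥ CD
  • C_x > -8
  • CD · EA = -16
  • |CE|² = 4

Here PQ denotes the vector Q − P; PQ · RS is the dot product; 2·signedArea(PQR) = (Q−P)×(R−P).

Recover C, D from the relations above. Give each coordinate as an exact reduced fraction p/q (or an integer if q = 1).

1. C_x = -7  [C is the reflection of E across A]
2. C_y = 7  [C is the reflection of E across A]
   → C = (-7, 7)
3. D_x = -23  [CB ∥ DA ∩ BA ∥ CD]
4. D_y = 15  [CB ∥ DA ∩ BA ∥ CD]
   → D = (-23, 15)

C = (-7, 7)
D = (-23, 15)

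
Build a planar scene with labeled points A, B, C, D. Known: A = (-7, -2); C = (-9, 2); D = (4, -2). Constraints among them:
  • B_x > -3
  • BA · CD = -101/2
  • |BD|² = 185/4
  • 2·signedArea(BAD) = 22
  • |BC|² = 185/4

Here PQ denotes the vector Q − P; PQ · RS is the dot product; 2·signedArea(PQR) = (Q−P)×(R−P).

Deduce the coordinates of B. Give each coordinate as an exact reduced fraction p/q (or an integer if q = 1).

1. B_x = -5/2  [2·signedArea(BAD) = 22 ∩ BA · CD = -101/2]
2. B_y = 0  [2·signedArea(BAD) = 22 ∩ BA · CD = -101/2]
   → B = (-5/2, 0)

B = (-5/2, 0)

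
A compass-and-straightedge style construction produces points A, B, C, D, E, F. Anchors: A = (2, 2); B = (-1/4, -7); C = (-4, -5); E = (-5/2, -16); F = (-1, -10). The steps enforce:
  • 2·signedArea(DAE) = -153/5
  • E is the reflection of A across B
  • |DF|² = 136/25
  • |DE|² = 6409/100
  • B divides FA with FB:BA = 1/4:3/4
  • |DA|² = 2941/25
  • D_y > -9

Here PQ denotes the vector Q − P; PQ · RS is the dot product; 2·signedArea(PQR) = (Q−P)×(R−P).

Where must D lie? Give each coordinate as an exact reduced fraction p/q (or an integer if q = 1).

1. D_x = -11/5  [line 18·x + -9/2·y + 18/5 = 0 ∩ |DF|² = 136/25]
2. D_y = -8  [line 18·x + -9/2·y + 18/5 = 0 ∩ |DF|² = 136/25]
   → D = (-11/5, -8)

D = (-11/5, -8)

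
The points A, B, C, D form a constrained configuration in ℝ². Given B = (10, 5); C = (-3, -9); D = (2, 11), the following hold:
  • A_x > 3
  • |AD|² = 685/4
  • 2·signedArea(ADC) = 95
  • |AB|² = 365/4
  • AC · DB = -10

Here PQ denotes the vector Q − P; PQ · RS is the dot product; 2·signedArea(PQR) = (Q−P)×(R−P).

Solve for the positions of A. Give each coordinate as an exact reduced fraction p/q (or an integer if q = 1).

1. A_x = 7/2  [2·signedArea(ADC) = 95 ∩ AC · DB = -10]
2. A_y = -2  [2·signedArea(ADC) = 95 ∩ AC · DB = -10]
   → A = (7/2, -2)

A = (7/2, -2)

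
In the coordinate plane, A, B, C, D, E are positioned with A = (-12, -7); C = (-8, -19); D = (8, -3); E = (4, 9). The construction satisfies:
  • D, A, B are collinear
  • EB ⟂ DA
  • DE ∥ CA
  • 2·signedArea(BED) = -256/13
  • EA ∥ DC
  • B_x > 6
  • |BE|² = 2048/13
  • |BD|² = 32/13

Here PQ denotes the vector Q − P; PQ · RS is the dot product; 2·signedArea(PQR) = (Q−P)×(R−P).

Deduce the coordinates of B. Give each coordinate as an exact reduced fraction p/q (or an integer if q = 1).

1. B_x = 84/13  [D, A, B are collinear ∩ EB ⟂ DA]
2. B_y = -43/13  [D, A, B are collinear ∩ EB ⟂ DA]
   → B = (84/13, -43/13)

B = (84/13, -43/13)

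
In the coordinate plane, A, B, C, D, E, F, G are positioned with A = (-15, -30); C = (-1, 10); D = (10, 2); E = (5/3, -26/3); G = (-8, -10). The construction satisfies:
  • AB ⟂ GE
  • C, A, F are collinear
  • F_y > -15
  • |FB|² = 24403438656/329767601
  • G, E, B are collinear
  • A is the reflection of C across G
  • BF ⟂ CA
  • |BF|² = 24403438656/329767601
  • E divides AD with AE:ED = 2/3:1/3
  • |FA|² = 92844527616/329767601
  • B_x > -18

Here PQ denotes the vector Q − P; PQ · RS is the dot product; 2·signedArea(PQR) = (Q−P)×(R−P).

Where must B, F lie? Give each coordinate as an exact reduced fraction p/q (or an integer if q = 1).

B = (-15063/857, -9702/857)
F = (-3638967/384793, -5449710/384793)

1. B_x = -15063/857  [G, E, B are collinear ∩ AB ⟂ GE]
2. B_y = -9702/857  [G, E, B are collinear ∩ AB ⟂ GE]
   → B = (-15063/857, -9702/857)
3. F_x = -3638967/384793  [C, A, F are collinear ∩ BF ⟂ CA]
4. F_y = -5449710/384793  [C, A, F are collinear ∩ BF ⟂ CA]
   → F = (-3638967/384793, -5449710/384793)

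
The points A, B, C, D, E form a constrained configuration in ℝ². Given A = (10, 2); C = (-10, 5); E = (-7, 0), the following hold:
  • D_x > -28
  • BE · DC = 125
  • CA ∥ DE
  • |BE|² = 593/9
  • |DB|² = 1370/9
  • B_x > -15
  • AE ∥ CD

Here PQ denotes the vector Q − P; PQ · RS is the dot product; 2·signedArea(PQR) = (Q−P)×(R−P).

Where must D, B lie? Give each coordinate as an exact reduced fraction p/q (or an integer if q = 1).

B = (-44/3, 8/3)
D = (-27, 3)

1. D_x = -27  [CA ∥ DE ∩ AE ∥ CD]
2. D_y = 3  [CA ∥ DE ∩ AE ∥ CD]
   → D = (-27, 3)
3. B_x = -44/3  [line -17·x + -2·y + -244 = 0 ∩ |DB|² = 1370/9]
4. B_y = 8/3  [line -17·x + -2·y + -244 = 0 ∩ |DB|² = 1370/9]
   → B = (-44/3, 8/3)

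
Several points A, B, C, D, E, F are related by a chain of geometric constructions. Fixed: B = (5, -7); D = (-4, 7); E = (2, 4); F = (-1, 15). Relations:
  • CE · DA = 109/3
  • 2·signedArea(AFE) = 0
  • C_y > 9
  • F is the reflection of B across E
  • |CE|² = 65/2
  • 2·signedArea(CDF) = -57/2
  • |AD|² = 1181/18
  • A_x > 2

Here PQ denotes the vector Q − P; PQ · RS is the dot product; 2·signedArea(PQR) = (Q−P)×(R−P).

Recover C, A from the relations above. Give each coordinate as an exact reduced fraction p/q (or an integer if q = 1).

1. C_x = 1/2  [line -8·x + 3·y + -49/2 = 0 ∩ |CE|² = 65/2]
2. C_y = 19/2  [line -8·x + 3·y + -49/2 = 0 ∩ |CE|² = 65/2]
   → C = (1/2, 19/2)
3. A_x = 5/2  [2·signedArea(AFE) = 0 ∩ CE · DA = 109/3]
4. A_y = 13/6  [2·signedArea(AFE) = 0 ∩ CE · DA = 109/3]
   → A = (5/2, 13/6)

A = (5/2, 13/6)
C = (1/2, 19/2)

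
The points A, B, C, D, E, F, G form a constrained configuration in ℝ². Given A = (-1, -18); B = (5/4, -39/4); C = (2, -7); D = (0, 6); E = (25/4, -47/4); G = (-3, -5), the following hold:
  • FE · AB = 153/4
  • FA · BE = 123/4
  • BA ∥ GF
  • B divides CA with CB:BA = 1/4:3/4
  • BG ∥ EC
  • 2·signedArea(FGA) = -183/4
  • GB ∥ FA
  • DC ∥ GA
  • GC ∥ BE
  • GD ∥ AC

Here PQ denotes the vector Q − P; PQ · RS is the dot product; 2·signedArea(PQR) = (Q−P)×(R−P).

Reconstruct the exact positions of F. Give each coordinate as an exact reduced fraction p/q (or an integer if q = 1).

F = (-21/4, -53/4)

1. F_x = -21/4  [GB ∥ FA ∩ BA ∥ GF]
2. F_y = -53/4  [GB ∥ FA ∩ BA ∥ GF]
   → F = (-21/4, -53/4)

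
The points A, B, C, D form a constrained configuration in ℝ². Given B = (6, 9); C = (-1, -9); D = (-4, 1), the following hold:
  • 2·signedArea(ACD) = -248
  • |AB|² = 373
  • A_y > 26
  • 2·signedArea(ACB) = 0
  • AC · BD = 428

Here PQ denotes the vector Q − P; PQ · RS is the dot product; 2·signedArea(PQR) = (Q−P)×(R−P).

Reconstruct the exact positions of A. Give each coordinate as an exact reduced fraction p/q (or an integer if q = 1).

1. A_x = 13  [2·signedArea(ACB) = 0 ∩ AC · BD = 428]
2. A_y = 27  [2·signedArea(ACB) = 0 ∩ AC · BD = 428]
   → A = (13, 27)

A = (13, 27)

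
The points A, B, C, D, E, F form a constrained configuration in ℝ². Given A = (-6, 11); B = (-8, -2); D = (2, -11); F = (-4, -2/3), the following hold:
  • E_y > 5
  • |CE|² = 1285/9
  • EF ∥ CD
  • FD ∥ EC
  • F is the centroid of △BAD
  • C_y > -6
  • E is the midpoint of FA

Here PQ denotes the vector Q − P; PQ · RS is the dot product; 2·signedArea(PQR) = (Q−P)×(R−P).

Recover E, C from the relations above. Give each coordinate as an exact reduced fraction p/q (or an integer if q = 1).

C = (1, -31/6)
E = (-5, 31/6)

1. E_x = -5  [E is the midpoint of FA]
2. E_y = 31/6  [E is the midpoint of FA]
   → E = (-5, 31/6)
3. C_x = 1  [EF ∥ CD ∩ FD ∥ EC]
4. C_y = -31/6  [EF ∥ CD ∩ FD ∥ EC]
   → C = (1, -31/6)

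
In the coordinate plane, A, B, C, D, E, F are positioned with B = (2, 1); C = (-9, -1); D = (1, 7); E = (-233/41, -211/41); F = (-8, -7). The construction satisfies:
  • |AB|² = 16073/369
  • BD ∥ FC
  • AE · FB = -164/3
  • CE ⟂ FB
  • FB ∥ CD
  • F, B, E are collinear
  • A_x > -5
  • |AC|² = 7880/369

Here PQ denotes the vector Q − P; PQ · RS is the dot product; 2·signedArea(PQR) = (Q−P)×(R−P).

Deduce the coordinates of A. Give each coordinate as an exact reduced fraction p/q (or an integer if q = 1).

A = (-187/41, 35/123)

1. A_x = -187/41  [line -10·x + -8·y + -130/3 = 0 ∩ |AC|² = 7880/369]
2. A_y = 35/123  [line -10·x + -8·y + -130/3 = 0 ∩ |AC|² = 7880/369]
   → A = (-187/41, 35/123)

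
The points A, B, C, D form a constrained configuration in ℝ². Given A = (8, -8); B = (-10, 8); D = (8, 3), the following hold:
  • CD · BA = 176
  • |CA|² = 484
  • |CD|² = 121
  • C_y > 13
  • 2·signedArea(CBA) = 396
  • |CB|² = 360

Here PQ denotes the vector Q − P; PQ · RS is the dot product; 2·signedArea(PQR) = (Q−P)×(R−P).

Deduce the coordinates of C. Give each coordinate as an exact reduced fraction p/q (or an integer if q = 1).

1. C_x = 8  [2·signedArea(CBA) = 396 ∩ CD · BA = 176]
2. C_y = 14  [2·signedArea(CBA) = 396 ∩ CD · BA = 176]
   → C = (8, 14)

C = (8, 14)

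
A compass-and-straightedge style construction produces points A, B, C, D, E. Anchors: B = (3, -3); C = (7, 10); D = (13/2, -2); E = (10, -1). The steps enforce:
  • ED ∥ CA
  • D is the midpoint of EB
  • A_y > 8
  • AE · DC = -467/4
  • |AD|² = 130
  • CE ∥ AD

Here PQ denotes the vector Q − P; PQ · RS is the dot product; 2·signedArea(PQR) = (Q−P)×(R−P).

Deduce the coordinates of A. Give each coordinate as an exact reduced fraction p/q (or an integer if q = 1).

A = (7/2, 9)

1. A_x = 7/2  [CE ∥ AD ∩ ED ∥ CA]
2. A_y = 9  [CE ∥ AD ∩ ED ∥ CA]
   → A = (7/2, 9)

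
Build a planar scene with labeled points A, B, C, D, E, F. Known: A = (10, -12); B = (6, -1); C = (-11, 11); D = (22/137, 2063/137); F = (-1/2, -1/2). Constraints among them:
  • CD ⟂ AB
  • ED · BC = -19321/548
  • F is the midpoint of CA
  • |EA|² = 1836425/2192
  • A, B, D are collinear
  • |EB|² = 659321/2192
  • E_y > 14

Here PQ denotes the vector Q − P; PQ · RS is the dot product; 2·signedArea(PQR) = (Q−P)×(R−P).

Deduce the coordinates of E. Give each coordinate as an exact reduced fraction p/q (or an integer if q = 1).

E = (-1441/548, 1924/137)

1. E_x = -1441/548  [line 17·x + -12·y + 116849/548 = 0 ∩ |EB|² = 659321/2192]
2. E_y = 1924/137  [line 17·x + -12·y + 116849/548 = 0 ∩ |EB|² = 659321/2192]
   → E = (-1441/548, 1924/137)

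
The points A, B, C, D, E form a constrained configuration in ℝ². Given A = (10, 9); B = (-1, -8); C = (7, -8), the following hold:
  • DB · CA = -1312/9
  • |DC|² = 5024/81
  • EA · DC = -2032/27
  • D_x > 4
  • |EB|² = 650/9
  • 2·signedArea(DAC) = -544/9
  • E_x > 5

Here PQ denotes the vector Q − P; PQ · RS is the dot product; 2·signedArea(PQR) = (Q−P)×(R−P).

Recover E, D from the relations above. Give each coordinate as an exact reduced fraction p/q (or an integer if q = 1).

1. D_x = 43/9  [DB · CA = -1312/9 ∩ 2·signedArea(DAC) = -544/9]
2. D_y = -4/9  [DB · CA = -1312/9 ∩ 2·signedArea(DAC) = -544/9]
   → D = (43/9, -4/9)
3. E_x = 16/3  [line -20/9·x + 68/9·y + 796/27 = 0 ∩ |EB|² = 650/9]
4. E_y = -7/3  [line -20/9·x + 68/9·y + 796/27 = 0 ∩ |EB|² = 650/9]
   → E = (16/3, -7/3)

D = (43/9, -4/9)
E = (16/3, -7/3)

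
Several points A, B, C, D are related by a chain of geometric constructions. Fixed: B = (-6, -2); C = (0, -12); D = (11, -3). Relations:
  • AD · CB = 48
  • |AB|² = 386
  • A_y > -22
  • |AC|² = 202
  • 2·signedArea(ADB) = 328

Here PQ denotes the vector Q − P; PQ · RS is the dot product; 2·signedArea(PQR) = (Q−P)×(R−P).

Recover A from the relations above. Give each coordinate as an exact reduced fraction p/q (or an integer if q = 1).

A = (-11, -21)

1. A_x = -11  [AD · CB = 48 ∩ 2·signedArea(ADB) = 328]
2. A_y = -21  [AD · CB = 48 ∩ 2·signedArea(ADB) = 328]
   → A = (-11, -21)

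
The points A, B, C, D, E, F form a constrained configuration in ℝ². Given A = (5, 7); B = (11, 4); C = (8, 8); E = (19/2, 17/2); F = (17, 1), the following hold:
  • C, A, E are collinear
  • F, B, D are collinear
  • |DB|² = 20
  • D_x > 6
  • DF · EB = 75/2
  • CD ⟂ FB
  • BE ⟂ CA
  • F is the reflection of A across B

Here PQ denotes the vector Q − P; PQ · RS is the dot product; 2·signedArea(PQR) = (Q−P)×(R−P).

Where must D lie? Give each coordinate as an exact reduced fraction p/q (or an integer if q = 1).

D = (7, 6)

1. D_x = 7  [F, B, D are collinear ∩ CD ⟂ FB]
2. D_y = 6  [F, B, D are collinear ∩ CD ⟂ FB]
   → D = (7, 6)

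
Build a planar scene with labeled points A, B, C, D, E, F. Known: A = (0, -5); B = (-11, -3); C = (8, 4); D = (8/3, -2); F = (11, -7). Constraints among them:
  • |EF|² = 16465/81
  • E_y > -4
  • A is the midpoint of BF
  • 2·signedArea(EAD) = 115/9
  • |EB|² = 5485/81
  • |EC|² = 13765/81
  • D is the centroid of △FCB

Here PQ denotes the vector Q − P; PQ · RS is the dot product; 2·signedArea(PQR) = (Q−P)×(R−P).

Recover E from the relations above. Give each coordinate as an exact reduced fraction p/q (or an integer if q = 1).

E = (-25/9, -10/3)

1. E_x = -25/9  [line -3·x + 8/3·y + 5/9 = 0 ∩ |EB|² = 5485/81]
2. E_y = -10/3  [line -3·x + 8/3·y + 5/9 = 0 ∩ |EB|² = 5485/81]
   → E = (-25/9, -10/3)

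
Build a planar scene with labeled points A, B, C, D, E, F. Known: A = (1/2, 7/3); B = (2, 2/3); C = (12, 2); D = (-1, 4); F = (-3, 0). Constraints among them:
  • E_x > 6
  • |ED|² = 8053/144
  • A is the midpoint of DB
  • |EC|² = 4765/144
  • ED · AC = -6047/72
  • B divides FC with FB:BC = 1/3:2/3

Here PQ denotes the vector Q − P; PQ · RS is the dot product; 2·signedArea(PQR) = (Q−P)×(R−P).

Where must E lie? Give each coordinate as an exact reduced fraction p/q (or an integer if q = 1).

1. E_x = 25/4  [line -23/2·x + 1/3·y + 5123/72 = 0 ∩ |EC|² = 4765/144]
2. E_y = 13/6  [line -23/2·x + 1/3·y + 5123/72 = 0 ∩ |EC|² = 4765/144]
   → E = (25/4, 13/6)

E = (25/4, 13/6)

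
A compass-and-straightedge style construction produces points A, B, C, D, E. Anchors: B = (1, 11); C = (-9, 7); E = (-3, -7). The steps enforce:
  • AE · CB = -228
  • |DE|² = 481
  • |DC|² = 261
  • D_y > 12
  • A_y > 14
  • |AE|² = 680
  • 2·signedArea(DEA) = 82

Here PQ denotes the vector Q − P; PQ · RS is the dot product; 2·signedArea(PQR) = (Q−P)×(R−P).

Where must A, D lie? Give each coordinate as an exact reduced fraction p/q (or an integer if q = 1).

1. A_x = 11  [line -10·x + -4·y + 170 = 0 ∩ |AE|² = 680]
2. A_y = 15  [line -10·x + -4·y + 170 = 0 ∩ |AE|² = 680]
   → A = (11, 15)
3. D_x = 6  [line -22·x + 14·y + -50 = 0 ∩ |DC|² = 261]
4. D_y = 13  [line -22·x + 14·y + -50 = 0 ∩ |DC|² = 261]
   → D = (6, 13)

A = (11, 15)
D = (6, 13)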